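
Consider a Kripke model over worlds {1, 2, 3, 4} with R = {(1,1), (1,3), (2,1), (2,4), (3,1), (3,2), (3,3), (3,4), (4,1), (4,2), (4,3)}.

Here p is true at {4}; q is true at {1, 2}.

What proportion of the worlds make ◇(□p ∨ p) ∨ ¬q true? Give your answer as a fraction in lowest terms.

3/4

1: ◇(□p ∨ p) is F, ¬q is F. ✗
2: ◇(□p ∨ p) is T, ¬q is F. ✓
3: ◇(□p ∨ p) is T, ¬q is T. ✓
4: ◇(□p ∨ p) is F, ¬q is T. ✓
That's 3 of 4 worlds, so 3/4.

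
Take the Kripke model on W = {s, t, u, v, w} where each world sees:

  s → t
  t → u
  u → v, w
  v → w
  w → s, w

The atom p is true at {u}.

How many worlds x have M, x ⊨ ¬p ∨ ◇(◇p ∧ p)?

s: ¬p is T, ◇(◇p ∧ p) is F. ✓
t: ¬p is T, ◇(◇p ∧ p) is F. ✓
u: ¬p is F, ◇(◇p ∧ p) is F. ✗
v: ¬p is T, ◇(◇p ∧ p) is F. ✓
w: ¬p is T, ◇(◇p ∧ p) is F. ✓
Satisfying worlds: {s, t, v, w}.

4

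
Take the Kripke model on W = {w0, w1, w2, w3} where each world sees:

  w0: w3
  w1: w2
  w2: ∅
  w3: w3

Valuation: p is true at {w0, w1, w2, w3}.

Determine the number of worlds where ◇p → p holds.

4

w0: ◇p is T, p is T. ✓
w1: ◇p is T, p is T. ✓
w2: ◇p is F, p is T. ✓
w3: ◇p is T, p is T. ✓
Satisfying worlds: {w0, w1, w2, w3}.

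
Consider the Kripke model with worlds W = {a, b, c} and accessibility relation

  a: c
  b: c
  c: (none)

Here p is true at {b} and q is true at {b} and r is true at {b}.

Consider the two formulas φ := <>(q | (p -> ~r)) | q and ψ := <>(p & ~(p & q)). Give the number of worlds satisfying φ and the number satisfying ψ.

2 and 0

For <>(q | (p -> ~r)) | q:
a: <>(q | (p -> ~r)) is T, q is F. ✓
b: <>(q | (p -> ~r)) is T, q is T. ✓
c: <>(q | (p -> ~r)) is F, q is F. ✗
— 2 worlds.
For <>(p & ~(p & q)):
a: successors {c}; p & ~(p & q) there: c:F. ✗
b: successors {c}; p & ~(p & q) there: c:F. ✗
c: no successors, so <>(p & ~(p & q)) fails. ✗
— 0 worlds.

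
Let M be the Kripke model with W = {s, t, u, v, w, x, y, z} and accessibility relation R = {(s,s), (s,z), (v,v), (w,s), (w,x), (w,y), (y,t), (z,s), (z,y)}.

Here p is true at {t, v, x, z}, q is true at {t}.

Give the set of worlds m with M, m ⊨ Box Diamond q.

s: successors {s, z}; Diamond q there: s:F, z:F. ✗
t: no successors, so Box Diamond q holds vacuously. ✓
u: no successors, so Box Diamond q holds vacuously. ✓
v: successors {v}; Diamond q there: v:F. ✗
w: successors {s, x, y}; Diamond q there: s:F, x:F, y:T. ✗
x: no successors, so Box Diamond q holds vacuously. ✓
y: successors {t}; Diamond q there: t:F. ✗
z: successors {s, y}; Diamond q there: s:F, y:T. ✗

{t, u, x}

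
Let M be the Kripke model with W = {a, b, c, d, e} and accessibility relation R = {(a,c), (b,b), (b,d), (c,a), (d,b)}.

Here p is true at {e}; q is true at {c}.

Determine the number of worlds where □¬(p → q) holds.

a: successors {c}; ¬(p → q) there: c:F. ✗
b: successors {b, d}; ¬(p → q) there: b:F, d:F. ✗
c: successors {a}; ¬(p → q) there: a:F. ✗
d: successors {b}; ¬(p → q) there: b:F. ✗
e: no successors, so □¬(p → q) holds vacuously. ✓
Satisfying worlds: {e}.

1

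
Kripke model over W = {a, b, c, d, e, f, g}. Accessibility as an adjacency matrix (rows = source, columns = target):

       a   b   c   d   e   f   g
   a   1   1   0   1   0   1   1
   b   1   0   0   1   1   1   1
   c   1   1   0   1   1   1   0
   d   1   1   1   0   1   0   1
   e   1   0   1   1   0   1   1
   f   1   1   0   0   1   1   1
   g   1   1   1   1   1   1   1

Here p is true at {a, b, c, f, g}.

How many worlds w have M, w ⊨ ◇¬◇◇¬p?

a: successors {a, b, d, f, g}; ¬◇◇¬p there: a:F, b:F, d:F, f:F, g:F. ✗
b: successors {a, d, e, f, g}; ¬◇◇¬p there: a:F, d:F, e:F, f:F, g:F. ✗
c: successors {a, b, d, e, f}; ¬◇◇¬p there: a:F, b:F, d:F, e:F, f:F. ✗
d: successors {a, b, c, e, g}; ¬◇◇¬p there: a:F, b:F, c:F, e:F, g:F. ✗
e: successors {a, c, d, f, g}; ¬◇◇¬p there: a:F, c:F, d:F, f:F, g:F. ✗
f: successors {a, b, e, f, g}; ¬◇◇¬p there: a:F, b:F, e:F, f:F, g:F. ✗
g: successors {a, b, c, d, e, f, g}; ¬◇◇¬p there: a:F, b:F, c:F, d:F, e:F, f:F, g:F. ✗
Satisfying worlds: ∅.

0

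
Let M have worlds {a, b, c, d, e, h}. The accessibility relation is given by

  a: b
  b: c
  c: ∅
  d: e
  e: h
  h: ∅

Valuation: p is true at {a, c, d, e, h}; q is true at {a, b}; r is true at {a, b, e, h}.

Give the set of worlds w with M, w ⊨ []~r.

a: successors {b}; ~r there: b:F. ✗
b: successors {c}; ~r there: c:T. ✓
c: no successors, so []~r holds vacuously. ✓
d: successors {e}; ~r there: e:F. ✗
e: successors {h}; ~r there: h:F. ✗
h: no successors, so []~r holds vacuously. ✓

{b, c, h}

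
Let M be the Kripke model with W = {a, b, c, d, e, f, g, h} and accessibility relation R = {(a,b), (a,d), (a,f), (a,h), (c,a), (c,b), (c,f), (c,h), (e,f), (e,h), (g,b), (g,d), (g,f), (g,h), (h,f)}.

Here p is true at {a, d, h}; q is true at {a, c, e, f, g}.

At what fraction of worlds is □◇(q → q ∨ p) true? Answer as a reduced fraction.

a: successors {b, d, f, h}; ◇(q → q ∨ p) there: b:F, d:F, f:F, h:T. ✗
b: no successors, so □◇(q → q ∨ p) holds vacuously. ✓
c: successors {a, b, f, h}; ◇(q → q ∨ p) there: a:T, b:F, f:F, h:T. ✗
d: no successors, so □◇(q → q ∨ p) holds vacuously. ✓
e: successors {f, h}; ◇(q → q ∨ p) there: f:F, h:T. ✗
f: no successors, so □◇(q → q ∨ p) holds vacuously. ✓
g: successors {b, d, f, h}; ◇(q → q ∨ p) there: b:F, d:F, f:F, h:T. ✗
h: successors {f}; ◇(q → q ∨ p) there: f:F. ✗
That's 3 of 8 worlds, so 3/8.

3/8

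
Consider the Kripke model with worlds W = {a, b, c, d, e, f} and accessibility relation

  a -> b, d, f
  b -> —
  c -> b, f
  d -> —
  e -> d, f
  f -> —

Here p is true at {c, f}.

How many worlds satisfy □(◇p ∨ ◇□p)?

3

a: successors {b, d, f}; ◇p ∨ ◇□p there: b:F, d:F, f:F. ✗
b: no successors, so □(◇p ∨ ◇□p) holds vacuously. ✓
c: successors {b, f}; ◇p ∨ ◇□p there: b:F, f:F. ✗
d: no successors, so □(◇p ∨ ◇□p) holds vacuously. ✓
e: successors {d, f}; ◇p ∨ ◇□p there: d:F, f:F. ✗
f: no successors, so □(◇p ∨ ◇□p) holds vacuously. ✓
Satisfying worlds: {b, d, f}.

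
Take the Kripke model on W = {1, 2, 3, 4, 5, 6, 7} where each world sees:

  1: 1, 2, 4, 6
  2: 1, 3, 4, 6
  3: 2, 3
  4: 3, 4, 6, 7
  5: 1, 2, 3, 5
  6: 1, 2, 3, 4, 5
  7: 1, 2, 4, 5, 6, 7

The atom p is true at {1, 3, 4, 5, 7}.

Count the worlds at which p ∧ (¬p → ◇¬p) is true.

5

1: p is T, ¬p → ◇¬p is T. ✓
2: p is F, ¬p → ◇¬p is T. ✗
3: p is T, ¬p → ◇¬p is T. ✓
4: p is T, ¬p → ◇¬p is T. ✓
5: p is T, ¬p → ◇¬p is T. ✓
6: p is F, ¬p → ◇¬p is T. ✗
7: p is T, ¬p → ◇¬p is T. ✓
Satisfying worlds: {1, 3, 4, 5, 7}.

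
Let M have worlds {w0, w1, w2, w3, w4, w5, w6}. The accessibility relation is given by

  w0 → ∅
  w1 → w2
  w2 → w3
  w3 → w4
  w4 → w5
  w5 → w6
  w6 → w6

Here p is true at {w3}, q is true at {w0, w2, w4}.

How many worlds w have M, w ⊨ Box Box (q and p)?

w0: no successors, so Box Box (q and p) holds vacuously. ✓
w1: successors {w2}; Box (q and p) there: w2:F. ✗
w2: successors {w3}; Box (q and p) there: w3:F. ✗
w3: successors {w4}; Box (q and p) there: w4:F. ✗
w4: successors {w5}; Box (q and p) there: w5:F. ✗
w5: successors {w6}; Box (q and p) there: w6:F. ✗
w6: successors {w6}; Box (q and p) there: w6:F. ✗
Satisfying worlds: {w0}.

1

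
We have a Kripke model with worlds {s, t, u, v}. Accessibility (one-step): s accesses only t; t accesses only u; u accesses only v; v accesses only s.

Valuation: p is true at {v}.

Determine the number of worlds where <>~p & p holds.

1

s: <>~p is T, p is F. ✗
t: <>~p is T, p is F. ✗
u: <>~p is F, p is F. ✗
v: <>~p is T, p is T. ✓
Satisfying worlds: {v}.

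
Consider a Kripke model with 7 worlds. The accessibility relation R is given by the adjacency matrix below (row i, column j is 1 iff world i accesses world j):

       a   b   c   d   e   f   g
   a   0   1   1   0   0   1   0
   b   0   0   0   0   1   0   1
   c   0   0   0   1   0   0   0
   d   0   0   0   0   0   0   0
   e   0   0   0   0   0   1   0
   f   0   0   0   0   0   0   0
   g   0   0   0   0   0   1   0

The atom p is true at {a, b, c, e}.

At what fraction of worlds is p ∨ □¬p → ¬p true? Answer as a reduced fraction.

3/7

a: p ∨ □¬p is T, ¬p is F. ✗
b: p ∨ □¬p is T, ¬p is F. ✗
c: p ∨ □¬p is T, ¬p is F. ✗
d: p ∨ □¬p is T, ¬p is T. ✓
e: p ∨ □¬p is T, ¬p is F. ✗
f: p ∨ □¬p is T, ¬p is T. ✓
g: p ∨ □¬p is T, ¬p is T. ✓
That's 3 of 7 worlds, so 3/7.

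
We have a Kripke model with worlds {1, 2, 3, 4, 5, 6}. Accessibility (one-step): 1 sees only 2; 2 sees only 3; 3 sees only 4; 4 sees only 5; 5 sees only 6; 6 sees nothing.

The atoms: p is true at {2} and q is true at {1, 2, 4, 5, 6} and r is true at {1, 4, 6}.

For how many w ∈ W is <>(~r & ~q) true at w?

1: successors {2}; ~r & ~q there: 2:F. ✗
2: successors {3}; ~r & ~q there: 3:T. ✓
3: successors {4}; ~r & ~q there: 4:F. ✗
4: successors {5}; ~r & ~q there: 5:F. ✗
5: successors {6}; ~r & ~q there: 6:F. ✗
6: no successors, so <>(~r & ~q) fails. ✗
Satisfying worlds: {2}.

1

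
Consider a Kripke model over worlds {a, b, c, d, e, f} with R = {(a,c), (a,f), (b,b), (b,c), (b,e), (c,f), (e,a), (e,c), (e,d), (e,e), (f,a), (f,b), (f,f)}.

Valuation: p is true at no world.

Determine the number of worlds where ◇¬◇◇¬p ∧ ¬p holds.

1

a: ◇¬◇◇¬p is F, ¬p is T. ✗
b: ◇¬◇◇¬p is F, ¬p is T. ✗
c: ◇¬◇◇¬p is F, ¬p is T. ✗
d: ◇¬◇◇¬p is F, ¬p is T. ✗
e: ◇¬◇◇¬p is T, ¬p is T. ✓
f: ◇¬◇◇¬p is F, ¬p is T. ✗
Satisfying worlds: {e}.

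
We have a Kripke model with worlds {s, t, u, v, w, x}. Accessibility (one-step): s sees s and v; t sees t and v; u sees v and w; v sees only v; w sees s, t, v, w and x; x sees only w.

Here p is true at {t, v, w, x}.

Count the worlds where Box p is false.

s: successors {s, v}; p there: s:F, v:T. ✗
t: successors {t, v}; p there: t:T, v:T. ✓
u: successors {v, w}; p there: v:T, w:T. ✓
v: successors {v}; p there: v:T. ✓
w: successors {s, t, v, w, x}; p there: s:F, t:T, v:T, w:T, x:T. ✗
x: successors {w}; p there: w:T. ✓
Satisfying worlds: {t, u, v, x}.
So Box p fails at the other 2 worlds.

2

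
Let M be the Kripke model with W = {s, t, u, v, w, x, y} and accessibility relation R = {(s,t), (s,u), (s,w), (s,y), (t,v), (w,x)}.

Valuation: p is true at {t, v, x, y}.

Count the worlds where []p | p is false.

1

s: []p is F, p is F. ✗
t: []p is T, p is T. ✓
u: []p is T, p is F. ✓
v: []p is T, p is T. ✓
w: []p is T, p is F. ✓
x: []p is T, p is T. ✓
y: []p is T, p is T. ✓
Satisfying worlds: {t, u, v, w, x, y}.
So []p | p fails at the other 1 world.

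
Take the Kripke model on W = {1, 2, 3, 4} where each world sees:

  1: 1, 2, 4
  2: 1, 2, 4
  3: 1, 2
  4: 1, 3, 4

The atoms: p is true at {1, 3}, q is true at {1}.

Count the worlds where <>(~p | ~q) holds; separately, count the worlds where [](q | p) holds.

For <>(~p | ~q):
1: successors {1, 2, 4}; ~p | ~q there: 1:F, 2:T, 4:T. ✓
2: successors {1, 2, 4}; ~p | ~q there: 1:F, 2:T, 4:T. ✓
3: successors {1, 2}; ~p | ~q there: 1:F, 2:T. ✓
4: successors {1, 3, 4}; ~p | ~q there: 1:F, 3:T, 4:T. ✓
— 4 worlds.
For [](q | p):
1: successors {1, 2, 4}; q | p there: 1:T, 2:F, 4:F. ✗
2: successors {1, 2, 4}; q | p there: 1:T, 2:F, 4:F. ✗
3: successors {1, 2}; q | p there: 1:T, 2:F. ✗
4: successors {1, 3, 4}; q | p there: 1:T, 3:T, 4:F. ✗
— 0 worlds.

4 and 0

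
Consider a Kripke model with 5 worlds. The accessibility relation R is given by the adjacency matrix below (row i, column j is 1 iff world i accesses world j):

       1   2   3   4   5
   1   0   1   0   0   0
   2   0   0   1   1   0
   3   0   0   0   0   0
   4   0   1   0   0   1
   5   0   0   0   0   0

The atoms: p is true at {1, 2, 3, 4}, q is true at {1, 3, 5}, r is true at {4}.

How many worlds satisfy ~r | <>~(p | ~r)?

1: ~r is T, <>~(p | ~r) is F. ✓
2: ~r is T, <>~(p | ~r) is F. ✓
3: ~r is T, <>~(p | ~r) is F. ✓
4: ~r is F, <>~(p | ~r) is F. ✗
5: ~r is T, <>~(p | ~r) is F. ✓
Satisfying worlds: {1, 2, 3, 5}.

4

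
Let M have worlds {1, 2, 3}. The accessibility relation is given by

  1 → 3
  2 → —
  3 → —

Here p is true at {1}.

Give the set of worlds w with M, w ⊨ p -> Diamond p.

{2, 3}

1: p is T, Diamond p is F. ✗
2: p is F, Diamond p is F. ✓
3: p is F, Diamond p is F. ✓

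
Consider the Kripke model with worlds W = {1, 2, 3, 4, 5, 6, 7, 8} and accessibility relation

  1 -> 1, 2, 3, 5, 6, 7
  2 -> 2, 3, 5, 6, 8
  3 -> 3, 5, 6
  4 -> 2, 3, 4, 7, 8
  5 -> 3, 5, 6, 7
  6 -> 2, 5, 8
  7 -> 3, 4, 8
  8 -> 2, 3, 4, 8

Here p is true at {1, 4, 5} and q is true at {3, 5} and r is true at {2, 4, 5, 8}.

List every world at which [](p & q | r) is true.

{6}

1: successors {1, 2, 3, 5, 6, 7}; p & q | r there: 1:F, 2:T, 3:F, 5:T, 6:F, 7:F. ✗
2: successors {2, 3, 5, 6, 8}; p & q | r there: 2:T, 3:F, 5:T, 6:F, 8:T. ✗
3: successors {3, 5, 6}; p & q | r there: 3:F, 5:T, 6:F. ✗
4: successors {2, 3, 4, 7, 8}; p & q | r there: 2:T, 3:F, 4:T, 7:F, 8:T. ✗
5: successors {3, 5, 6, 7}; p & q | r there: 3:F, 5:T, 6:F, 7:F. ✗
6: successors {2, 5, 8}; p & q | r there: 2:T, 5:T, 8:T. ✓
7: successors {3, 4, 8}; p & q | r there: 3:F, 4:T, 8:T. ✗
8: successors {2, 3, 4, 8}; p & q | r there: 2:T, 3:F, 4:T, 8:T. ✗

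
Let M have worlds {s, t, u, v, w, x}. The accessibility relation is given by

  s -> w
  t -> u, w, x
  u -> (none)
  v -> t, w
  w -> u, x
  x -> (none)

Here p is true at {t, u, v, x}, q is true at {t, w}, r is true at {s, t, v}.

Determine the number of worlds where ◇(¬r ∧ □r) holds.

s: successors {w}; ¬r ∧ □r there: w:F. ✗
t: successors {u, w, x}; ¬r ∧ □r there: u:T, w:F, x:T. ✓
u: no successors, so ◇(¬r ∧ □r) fails. ✗
v: successors {t, w}; ¬r ∧ □r there: t:F, w:F. ✗
w: successors {u, x}; ¬r ∧ □r there: u:T, x:T. ✓
x: no successors, so ◇(¬r ∧ □r) fails. ✗
Satisfying worlds: {t, w}.

2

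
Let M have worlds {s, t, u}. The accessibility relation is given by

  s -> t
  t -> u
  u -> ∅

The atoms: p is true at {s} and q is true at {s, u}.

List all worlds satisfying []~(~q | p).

s: successors {t}; ~(~q | p) there: t:F. ✗
t: successors {u}; ~(~q | p) there: u:T. ✓
u: no successors, so []~(~q | p) holds vacuously. ✓

{t, u}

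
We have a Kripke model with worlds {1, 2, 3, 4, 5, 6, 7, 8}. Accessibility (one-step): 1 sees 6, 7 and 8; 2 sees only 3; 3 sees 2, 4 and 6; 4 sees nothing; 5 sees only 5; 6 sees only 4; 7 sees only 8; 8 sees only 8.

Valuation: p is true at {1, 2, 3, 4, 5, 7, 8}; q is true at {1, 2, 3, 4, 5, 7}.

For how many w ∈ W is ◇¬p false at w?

6

1: successors {6, 7, 8}; ¬p there: 6:T, 7:F, 8:F. ✓
2: successors {3}; ¬p there: 3:F. ✗
3: successors {2, 4, 6}; ¬p there: 2:F, 4:F, 6:T. ✓
4: no successors, so ◇¬p fails. ✗
5: successors {5}; ¬p there: 5:F. ✗
6: successors {4}; ¬p there: 4:F. ✗
7: successors {8}; ¬p there: 8:F. ✗
8: successors {8}; ¬p there: 8:F. ✗
Satisfying worlds: {1, 3}.
So ◇¬p fails at the other 6 worlds.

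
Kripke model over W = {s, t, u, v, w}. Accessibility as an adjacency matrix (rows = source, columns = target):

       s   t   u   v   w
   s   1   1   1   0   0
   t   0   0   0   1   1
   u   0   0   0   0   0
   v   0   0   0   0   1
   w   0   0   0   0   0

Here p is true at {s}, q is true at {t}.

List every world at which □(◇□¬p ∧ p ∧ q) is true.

s: successors {s, t, u}; ◇□¬p ∧ p ∧ q there: s:F, t:F, u:F. ✗
t: successors {v, w}; ◇□¬p ∧ p ∧ q there: v:F, w:F. ✗
u: no successors, so □(◇□¬p ∧ p ∧ q) holds vacuously. ✓
v: successors {w}; ◇□¬p ∧ p ∧ q there: w:F. ✗
w: no successors, so □(◇□¬p ∧ p ∧ q) holds vacuously. ✓

{u, w}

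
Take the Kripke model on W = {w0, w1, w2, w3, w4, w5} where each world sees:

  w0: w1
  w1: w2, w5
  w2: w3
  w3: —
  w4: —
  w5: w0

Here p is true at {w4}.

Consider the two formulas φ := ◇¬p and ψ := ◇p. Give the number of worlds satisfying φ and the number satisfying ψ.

4 and 0

For ◇¬p:
w0: successors {w1}; ¬p there: w1:T. ✓
w1: successors {w2, w5}; ¬p there: w2:T, w5:T. ✓
w2: successors {w3}; ¬p there: w3:T. ✓
w3: no successors, so ◇¬p fails. ✗
w4: no successors, so ◇¬p fails. ✗
w5: successors {w0}; ¬p there: w0:T. ✓
— 4 worlds.
For ◇p:
w0: successors {w1}; p there: w1:F. ✗
w1: successors {w2, w5}; p there: w2:F, w5:F. ✗
w2: successors {w3}; p there: w3:F. ✗
w3: no successors, so ◇p fails. ✗
w4: no successors, so ◇p fails. ✗
w5: successors {w0}; p there: w0:F. ✗
— 0 worlds.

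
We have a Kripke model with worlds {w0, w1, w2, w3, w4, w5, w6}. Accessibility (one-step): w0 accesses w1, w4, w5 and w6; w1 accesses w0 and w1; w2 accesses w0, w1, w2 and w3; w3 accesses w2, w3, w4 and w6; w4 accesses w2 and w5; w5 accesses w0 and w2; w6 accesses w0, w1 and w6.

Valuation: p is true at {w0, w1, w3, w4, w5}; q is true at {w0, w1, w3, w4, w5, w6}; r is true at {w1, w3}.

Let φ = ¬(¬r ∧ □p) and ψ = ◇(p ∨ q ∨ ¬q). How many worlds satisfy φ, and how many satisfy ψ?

7 and 7

For ¬(¬r ∧ □p):
w0: ¬r ∧ □p is F. ✓
w1: ¬r ∧ □p is F. ✓
w2: ¬r ∧ □p is F. ✓
w3: ¬r ∧ □p is F. ✓
w4: ¬r ∧ □p is F. ✓
w5: ¬r ∧ □p is F. ✓
w6: ¬r ∧ □p is F. ✓
— 7 worlds.
For ◇(p ∨ q ∨ ¬q):
w0: successors {w1, w4, w5, w6}; p ∨ q ∨ ¬q there: w1:T, w4:T, w5:T, w6:T. ✓
w1: successors {w0, w1}; p ∨ q ∨ ¬q there: w0:T, w1:T. ✓
w2: successors {w0, w1, w2, w3}; p ∨ q ∨ ¬q there: w0:T, w1:T, w2:T, w3:T. ✓
w3: successors {w2, w3, w4, w6}; p ∨ q ∨ ¬q there: w2:T, w3:T, w4:T, w6:T. ✓
w4: successors {w2, w5}; p ∨ q ∨ ¬q there: w2:T, w5:T. ✓
w5: successors {w0, w2}; p ∨ q ∨ ¬q there: w0:T, w2:T. ✓
w6: successors {w0, w1, w6}; p ∨ q ∨ ¬q there: w0:T, w1:T, w6:T. ✓
— 7 worlds.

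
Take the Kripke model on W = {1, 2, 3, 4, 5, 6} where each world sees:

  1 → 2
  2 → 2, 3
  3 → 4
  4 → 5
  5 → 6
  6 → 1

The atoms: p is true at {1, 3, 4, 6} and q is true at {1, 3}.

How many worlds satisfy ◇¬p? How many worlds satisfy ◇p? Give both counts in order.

3 and 4

For ◇¬p:
1: successors {2}; ¬p there: 2:T. ✓
2: successors {2, 3}; ¬p there: 2:T, 3:F. ✓
3: successors {4}; ¬p there: 4:F. ✗
4: successors {5}; ¬p there: 5:T. ✓
5: successors {6}; ¬p there: 6:F. ✗
6: successors {1}; ¬p there: 1:F. ✗
— 3 worlds.
For ◇p:
1: successors {2}; p there: 2:F. ✗
2: successors {2, 3}; p there: 2:F, 3:T. ✓
3: successors {4}; p there: 4:T. ✓
4: successors {5}; p there: 5:F. ✗
5: successors {6}; p there: 6:T. ✓
6: successors {1}; p there: 1:T. ✓
— 4 worlds.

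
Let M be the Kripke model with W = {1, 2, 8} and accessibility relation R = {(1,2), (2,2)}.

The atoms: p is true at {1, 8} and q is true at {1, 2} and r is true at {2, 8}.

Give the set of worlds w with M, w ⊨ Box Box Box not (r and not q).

1: successors {2}; Box Box not (r and not q) there: 2:T. ✓
2: successors {2}; Box Box not (r and not q) there: 2:T. ✓
8: no successors, so Box Box Box not (r and not q) holds vacuously. ✓

{1, 2, 8}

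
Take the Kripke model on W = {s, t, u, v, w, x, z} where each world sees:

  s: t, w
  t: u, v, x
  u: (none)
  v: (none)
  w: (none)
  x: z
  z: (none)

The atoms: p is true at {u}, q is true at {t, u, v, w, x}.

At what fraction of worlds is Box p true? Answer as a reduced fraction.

s: successors {t, w}; p there: t:F, w:F. ✗
t: successors {u, v, x}; p there: u:T, v:F, x:F. ✗
u: no successors, so Box p holds vacuously. ✓
v: no successors, so Box p holds vacuously. ✓
w: no successors, so Box p holds vacuously. ✓
x: successors {z}; p there: z:F. ✗
z: no successors, so Box p holds vacuously. ✓
That's 4 of 7 worlds, so 4/7.

4/7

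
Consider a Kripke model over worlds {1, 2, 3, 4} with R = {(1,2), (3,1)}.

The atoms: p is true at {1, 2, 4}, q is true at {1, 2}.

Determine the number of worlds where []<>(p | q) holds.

1: successors {2}; <>(p | q) there: 2:F. ✗
2: no successors, so []<>(p | q) holds vacuously. ✓
3: successors {1}; <>(p | q) there: 1:T. ✓
4: no successors, so []<>(p | q) holds vacuously. ✓
Satisfying worlds: {2, 3, 4}.

3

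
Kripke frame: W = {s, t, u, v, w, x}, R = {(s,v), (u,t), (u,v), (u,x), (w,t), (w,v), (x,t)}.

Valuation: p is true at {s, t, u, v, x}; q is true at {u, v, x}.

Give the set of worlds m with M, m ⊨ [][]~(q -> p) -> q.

s: [][]~(q -> p) is T, q is F. ✗
t: [][]~(q -> p) is T, q is F. ✗
u: [][]~(q -> p) is F, q is T. ✓
v: [][]~(q -> p) is T, q is T. ✓
w: [][]~(q -> p) is T, q is F. ✗
x: [][]~(q -> p) is T, q is T. ✓

{u, v, x}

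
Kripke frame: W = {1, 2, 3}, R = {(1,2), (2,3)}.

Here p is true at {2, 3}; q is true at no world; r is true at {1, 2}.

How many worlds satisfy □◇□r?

2

1: successors {2}; ◇□r there: 2:T. ✓
2: successors {3}; ◇□r there: 3:F. ✗
3: no successors, so □◇□r holds vacuously. ✓
Satisfying worlds: {1, 3}.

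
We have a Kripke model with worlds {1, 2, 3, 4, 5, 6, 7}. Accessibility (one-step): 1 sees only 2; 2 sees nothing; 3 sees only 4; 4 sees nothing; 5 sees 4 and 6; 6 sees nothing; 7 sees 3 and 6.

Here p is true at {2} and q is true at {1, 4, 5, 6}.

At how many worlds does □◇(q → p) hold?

1: successors {2}; ◇(q → p) there: 2:F. ✗
2: no successors, so □◇(q → p) holds vacuously. ✓
3: successors {4}; ◇(q → p) there: 4:F. ✗
4: no successors, so □◇(q → p) holds vacuously. ✓
5: successors {4, 6}; ◇(q → p) there: 4:F, 6:F. ✗
6: no successors, so □◇(q → p) holds vacuously. ✓
7: successors {3, 6}; ◇(q → p) there: 3:F, 6:F. ✗
Satisfying worlds: {2, 4, 6}.

3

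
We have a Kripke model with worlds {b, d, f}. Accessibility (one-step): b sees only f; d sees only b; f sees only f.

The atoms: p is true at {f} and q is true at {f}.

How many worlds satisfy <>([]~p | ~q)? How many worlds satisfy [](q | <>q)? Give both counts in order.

For <>([]~p | ~q):
b: successors {f}; []~p | ~q there: f:F. ✗
d: successors {b}; []~p | ~q there: b:T. ✓
f: successors {f}; []~p | ~q there: f:F. ✗
— 1 world.
For [](q | <>q):
b: successors {f}; q | <>q there: f:T. ✓
d: successors {b}; q | <>q there: b:T. ✓
f: successors {f}; q | <>q there: f:T. ✓
— 3 worlds.

1 and 3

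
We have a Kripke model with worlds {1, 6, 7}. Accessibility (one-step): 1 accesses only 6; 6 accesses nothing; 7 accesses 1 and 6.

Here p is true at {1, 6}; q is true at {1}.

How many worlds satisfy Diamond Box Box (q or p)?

1: successors {6}; Box Box (q or p) there: 6:T. ✓
6: no successors, so Diamond Box Box (q or p) fails. ✗
7: successors {1, 6}; Box Box (q or p) there: 1:T, 6:T. ✓
Satisfying worlds: {1, 7}.

2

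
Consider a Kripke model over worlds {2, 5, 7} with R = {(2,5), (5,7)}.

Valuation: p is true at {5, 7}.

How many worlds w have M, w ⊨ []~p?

1

2: successors {5}; ~p there: 5:F. ✗
5: successors {7}; ~p there: 7:F. ✗
7: no successors, so []~p holds vacuously. ✓
Satisfying worlds: {7}.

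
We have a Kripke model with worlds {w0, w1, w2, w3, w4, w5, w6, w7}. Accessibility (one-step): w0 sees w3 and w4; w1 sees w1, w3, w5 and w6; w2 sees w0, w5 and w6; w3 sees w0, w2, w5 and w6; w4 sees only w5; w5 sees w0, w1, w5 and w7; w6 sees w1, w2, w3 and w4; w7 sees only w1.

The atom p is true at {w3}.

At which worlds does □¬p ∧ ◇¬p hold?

{w2, w3, w4, w5, w7}

w0: □¬p is F, ◇¬p is T. ✗
w1: □¬p is F, ◇¬p is T. ✗
w2: □¬p is T, ◇¬p is T. ✓
w3: □¬p is T, ◇¬p is T. ✓
w4: □¬p is T, ◇¬p is T. ✓
w5: □¬p is T, ◇¬p is T. ✓
w6: □¬p is F, ◇¬p is T. ✗
w7: □¬p is T, ◇¬p is T. ✓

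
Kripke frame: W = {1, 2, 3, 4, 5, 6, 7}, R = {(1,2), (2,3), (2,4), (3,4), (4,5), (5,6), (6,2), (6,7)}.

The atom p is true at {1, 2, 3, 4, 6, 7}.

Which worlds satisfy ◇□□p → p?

{1, 2, 3, 4, 6, 7}

1: ◇□□p is F, p is T. ✓
2: ◇□□p is T, p is T. ✓
3: ◇□□p is T, p is T. ✓
4: ◇□□p is T, p is T. ✓
5: ◇□□p is T, p is F. ✗
6: ◇□□p is T, p is T. ✓
7: ◇□□p is F, p is T. ✓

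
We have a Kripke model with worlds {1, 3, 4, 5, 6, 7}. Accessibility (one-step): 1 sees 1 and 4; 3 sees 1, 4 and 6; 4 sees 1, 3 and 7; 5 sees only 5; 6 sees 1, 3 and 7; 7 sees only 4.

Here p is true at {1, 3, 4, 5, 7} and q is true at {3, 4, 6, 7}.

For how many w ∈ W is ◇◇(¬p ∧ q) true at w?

2

1: successors {1, 4}; ◇(¬p ∧ q) there: 1:F, 4:F. ✗
3: successors {1, 4, 6}; ◇(¬p ∧ q) there: 1:F, 4:F, 6:F. ✗
4: successors {1, 3, 7}; ◇(¬p ∧ q) there: 1:F, 3:T, 7:F. ✓
5: successors {5}; ◇(¬p ∧ q) there: 5:F. ✗
6: successors {1, 3, 7}; ◇(¬p ∧ q) there: 1:F, 3:T, 7:F. ✓
7: successors {4}; ◇(¬p ∧ q) there: 4:F. ✗
Satisfying worlds: {4, 6}.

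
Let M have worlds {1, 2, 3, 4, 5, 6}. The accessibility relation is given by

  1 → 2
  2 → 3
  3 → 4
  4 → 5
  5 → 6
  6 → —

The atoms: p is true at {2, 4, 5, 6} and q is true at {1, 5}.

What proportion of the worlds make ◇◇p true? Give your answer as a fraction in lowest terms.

1: successors {2}; ◇p there: 2:F. ✗
2: successors {3}; ◇p there: 3:T. ✓
3: successors {4}; ◇p there: 4:T. ✓
4: successors {5}; ◇p there: 5:T. ✓
5: successors {6}; ◇p there: 6:F. ✗
6: no successors, so ◇◇p fails. ✗
That's 3 of 6 worlds, so 3/6 = 1/2.

1/2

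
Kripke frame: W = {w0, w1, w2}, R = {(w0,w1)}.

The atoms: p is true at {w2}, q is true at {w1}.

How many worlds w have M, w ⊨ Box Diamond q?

2

w0: successors {w1}; Diamond q there: w1:F. ✗
w1: no successors, so Box Diamond q holds vacuously. ✓
w2: no successors, so Box Diamond q holds vacuously. ✓
Satisfying worlds: {w1, w2}.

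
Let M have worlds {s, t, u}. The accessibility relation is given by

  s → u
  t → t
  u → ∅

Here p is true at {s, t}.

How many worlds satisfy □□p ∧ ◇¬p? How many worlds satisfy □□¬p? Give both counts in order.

For □□p ∧ ◇¬p:
s: □□p is T, ◇¬p is T. ✓
t: □□p is T, ◇¬p is F. ✗
u: □□p is T, ◇¬p is F. ✗
— 1 world.
For □□¬p:
s: successors {u}; □¬p there: u:T. ✓
t: successors {t}; □¬p there: t:F. ✗
u: no successors, so □□¬p holds vacuously. ✓
— 2 worlds.

1 and 2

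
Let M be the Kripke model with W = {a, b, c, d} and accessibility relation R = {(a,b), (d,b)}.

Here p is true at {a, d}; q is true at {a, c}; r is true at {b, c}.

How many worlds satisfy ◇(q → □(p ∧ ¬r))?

2

a: successors {b}; q → □(p ∧ ¬r) there: b:T. ✓
b: no successors, so ◇(q → □(p ∧ ¬r)) fails. ✗
c: no successors, so ◇(q → □(p ∧ ¬r)) fails. ✗
d: successors {b}; q → □(p ∧ ¬r) there: b:T. ✓
Satisfying worlds: {a, d}.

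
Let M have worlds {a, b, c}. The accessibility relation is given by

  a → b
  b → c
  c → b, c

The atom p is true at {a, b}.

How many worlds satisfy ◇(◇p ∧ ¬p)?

a: successors {b}; ◇p ∧ ¬p there: b:F. ✗
b: successors {c}; ◇p ∧ ¬p there: c:T. ✓
c: successors {b, c}; ◇p ∧ ¬p there: b:F, c:T. ✓
Satisfying worlds: {b, c}.

2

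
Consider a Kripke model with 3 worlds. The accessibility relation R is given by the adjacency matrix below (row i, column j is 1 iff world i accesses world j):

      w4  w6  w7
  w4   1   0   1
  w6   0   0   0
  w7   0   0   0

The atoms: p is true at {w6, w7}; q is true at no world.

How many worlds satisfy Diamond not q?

w4: successors {w4, w7}; not q there: w4:T, w7:T. ✓
w6: no successors, so Diamond not q fails. ✗
w7: no successors, so Diamond not q fails. ✗
Satisfying worlds: {w4}.

1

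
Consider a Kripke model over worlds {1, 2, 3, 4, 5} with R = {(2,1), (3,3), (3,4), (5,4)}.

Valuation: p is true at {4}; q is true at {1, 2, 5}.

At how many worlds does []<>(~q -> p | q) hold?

1: no successors, so []<>(~q -> p | q) holds vacuously. ✓
2: successors {1}; <>(~q -> p | q) there: 1:F. ✗
3: successors {3, 4}; <>(~q -> p | q) there: 3:T, 4:F. ✗
4: no successors, so []<>(~q -> p | q) holds vacuously. ✓
5: successors {4}; <>(~q -> p | q) there: 4:F. ✗
Satisfying worlds: {1, 4}.

2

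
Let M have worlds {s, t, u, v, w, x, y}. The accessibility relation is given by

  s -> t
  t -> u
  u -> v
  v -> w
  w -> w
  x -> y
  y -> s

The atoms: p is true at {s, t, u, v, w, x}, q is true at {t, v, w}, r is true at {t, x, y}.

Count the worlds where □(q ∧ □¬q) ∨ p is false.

s: □(q ∧ □¬q) is T, p is T. ✓
t: □(q ∧ □¬q) is F, p is T. ✓
u: □(q ∧ □¬q) is F, p is T. ✓
v: □(q ∧ □¬q) is F, p is T. ✓
w: □(q ∧ □¬q) is F, p is T. ✓
x: □(q ∧ □¬q) is F, p is T. ✓
y: □(q ∧ □¬q) is F, p is F. ✗
Satisfying worlds: {s, t, u, v, w, x}.
So □(q ∧ □¬q) ∨ p fails at the other 1 world.

1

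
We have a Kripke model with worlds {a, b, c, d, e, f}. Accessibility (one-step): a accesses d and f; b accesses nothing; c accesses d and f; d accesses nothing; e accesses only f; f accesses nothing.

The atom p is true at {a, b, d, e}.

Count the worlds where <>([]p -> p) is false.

4

a: successors {d, f}; []p -> p there: d:T, f:F. ✓
b: no successors, so <>([]p -> p) fails. ✗
c: successors {d, f}; []p -> p there: d:T, f:F. ✓
d: no successors, so <>([]p -> p) fails. ✗
e: successors {f}; []p -> p there: f:F. ✗
f: no successors, so <>([]p -> p) fails. ✗
Satisfying worlds: {a, c}.
So <>([]p -> p) fails at the other 4 worlds.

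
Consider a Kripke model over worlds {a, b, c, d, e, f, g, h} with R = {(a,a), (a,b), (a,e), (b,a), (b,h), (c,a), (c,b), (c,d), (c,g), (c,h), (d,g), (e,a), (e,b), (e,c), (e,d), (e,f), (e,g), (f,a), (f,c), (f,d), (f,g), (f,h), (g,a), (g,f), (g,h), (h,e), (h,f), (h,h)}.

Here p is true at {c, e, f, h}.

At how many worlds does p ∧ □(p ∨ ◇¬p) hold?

4

a: p is F, □(p ∨ ◇¬p) is T. ✗
b: p is F, □(p ∨ ◇¬p) is T. ✗
c: p is T, □(p ∨ ◇¬p) is T. ✓
d: p is F, □(p ∨ ◇¬p) is T. ✗
e: p is T, □(p ∨ ◇¬p) is T. ✓
f: p is T, □(p ∨ ◇¬p) is T. ✓
g: p is F, □(p ∨ ◇¬p) is T. ✗
h: p is T, □(p ∨ ◇¬p) is T. ✓
Satisfying worlds: {c, e, f, h}.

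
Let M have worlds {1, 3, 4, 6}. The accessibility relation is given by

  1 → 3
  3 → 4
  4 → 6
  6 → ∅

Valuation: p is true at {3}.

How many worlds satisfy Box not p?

3

1: successors {3}; not p there: 3:F. ✗
3: successors {4}; not p there: 4:T. ✓
4: successors {6}; not p there: 6:T. ✓
6: no successors, so Box not p holds vacuously. ✓
Satisfying worlds: {3, 4, 6}.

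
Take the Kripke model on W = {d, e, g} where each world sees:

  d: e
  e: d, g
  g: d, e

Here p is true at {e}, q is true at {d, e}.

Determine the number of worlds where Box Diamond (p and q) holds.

d: successors {e}; Diamond (p and q) there: e:F. ✗
e: successors {d, g}; Diamond (p and q) there: d:T, g:T. ✓
g: successors {d, e}; Diamond (p and q) there: d:T, e:F. ✗
Satisfying worlds: {e}.

1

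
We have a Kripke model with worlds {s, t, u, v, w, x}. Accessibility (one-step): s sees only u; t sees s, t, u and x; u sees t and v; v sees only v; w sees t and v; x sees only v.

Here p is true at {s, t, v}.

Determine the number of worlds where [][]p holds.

3

s: successors {u}; []p there: u:T. ✓
t: successors {s, t, u, x}; []p there: s:F, t:F, u:T, x:T. ✗
u: successors {t, v}; []p there: t:F, v:T. ✗
v: successors {v}; []p there: v:T. ✓
w: successors {t, v}; []p there: t:F, v:T. ✗
x: successors {v}; []p there: v:T. ✓
Satisfying worlds: {s, v, x}.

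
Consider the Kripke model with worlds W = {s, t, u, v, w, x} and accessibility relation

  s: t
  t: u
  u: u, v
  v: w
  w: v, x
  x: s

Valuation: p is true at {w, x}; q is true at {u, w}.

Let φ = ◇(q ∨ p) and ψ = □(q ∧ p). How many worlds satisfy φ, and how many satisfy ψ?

For ◇(q ∨ p):
s: successors {t}; q ∨ p there: t:F. ✗
t: successors {u}; q ∨ p there: u:T. ✓
u: successors {u, v}; q ∨ p there: u:T, v:F. ✓
v: successors {w}; q ∨ p there: w:T. ✓
w: successors {v, x}; q ∨ p there: v:F, x:T. ✓
x: successors {s}; q ∨ p there: s:F. ✗
— 4 worlds.
For □(q ∧ p):
s: successors {t}; q ∧ p there: t:F. ✗
t: successors {u}; q ∧ p there: u:F. ✗
u: successors {u, v}; q ∧ p there: u:F, v:F. ✗
v: successors {w}; q ∧ p there: w:T. ✓
w: successors {v, x}; q ∧ p there: v:F, x:F. ✗
x: successors {s}; q ∧ p there: s:F. ✗
— 1 world.

4 and 1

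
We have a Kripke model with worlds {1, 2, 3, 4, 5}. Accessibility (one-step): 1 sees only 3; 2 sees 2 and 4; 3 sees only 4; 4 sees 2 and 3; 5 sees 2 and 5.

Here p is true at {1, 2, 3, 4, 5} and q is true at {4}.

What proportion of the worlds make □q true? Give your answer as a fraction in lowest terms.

1/5

1: successors {3}; q there: 3:F. ✗
2: successors {2, 4}; q there: 2:F, 4:T. ✗
3: successors {4}; q there: 4:T. ✓
4: successors {2, 3}; q there: 2:F, 3:F. ✗
5: successors {2, 5}; q there: 2:F, 5:F. ✗
That's 1 of 5 worlds, so 1/5.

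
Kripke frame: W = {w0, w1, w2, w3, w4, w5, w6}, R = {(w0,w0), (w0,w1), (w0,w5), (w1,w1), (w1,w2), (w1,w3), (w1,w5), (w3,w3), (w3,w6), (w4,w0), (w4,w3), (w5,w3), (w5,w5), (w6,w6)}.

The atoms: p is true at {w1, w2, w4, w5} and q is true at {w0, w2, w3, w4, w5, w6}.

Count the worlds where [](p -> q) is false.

w0: successors {w0, w1, w5}; p -> q there: w0:T, w1:F, w5:T. ✗
w1: successors {w1, w2, w3, w5}; p -> q there: w1:F, w2:T, w3:T, w5:T. ✗
w2: no successors, so [](p -> q) holds vacuously. ✓
w3: successors {w3, w6}; p -> q there: w3:T, w6:T. ✓
w4: successors {w0, w3}; p -> q there: w0:T, w3:T. ✓
w5: successors {w3, w5}; p -> q there: w3:T, w5:T. ✓
w6: successors {w6}; p -> q there: w6:T. ✓
Satisfying worlds: {w2, w3, w4, w5, w6}.
So [](p -> q) fails at the other 2 worlds.

2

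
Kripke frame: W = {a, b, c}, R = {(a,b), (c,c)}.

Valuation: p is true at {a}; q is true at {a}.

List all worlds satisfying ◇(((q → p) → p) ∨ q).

∅

a: successors {b}; ((q → p) → p) ∨ q there: b:F. ✗
b: no successors, so ◇(((q → p) → p) ∨ q) fails. ✗
c: successors {c}; ((q → p) → p) ∨ q there: c:F. ✗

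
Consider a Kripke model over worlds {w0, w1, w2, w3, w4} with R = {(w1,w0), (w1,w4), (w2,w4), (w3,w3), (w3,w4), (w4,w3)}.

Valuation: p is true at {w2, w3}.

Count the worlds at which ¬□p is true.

w0: □p is T. ✗
w1: □p is F. ✓
w2: □p is F. ✓
w3: □p is F. ✓
w4: □p is T. ✗
Satisfying worlds: {w1, w2, w3}.

3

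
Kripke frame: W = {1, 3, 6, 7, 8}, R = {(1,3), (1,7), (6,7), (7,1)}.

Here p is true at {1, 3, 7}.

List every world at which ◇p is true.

{1, 6, 7}

1: successors {3, 7}; p there: 3:T, 7:T. ✓
3: no successors, so ◇p fails. ✗
6: successors {7}; p there: 7:T. ✓
7: successors {1}; p there: 1:T. ✓
8: no successors, so ◇p fails. ✗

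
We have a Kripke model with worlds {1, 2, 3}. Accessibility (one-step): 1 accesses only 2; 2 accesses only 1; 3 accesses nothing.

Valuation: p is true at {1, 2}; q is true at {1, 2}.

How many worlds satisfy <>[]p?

1: successors {2}; []p there: 2:T. ✓
2: successors {1}; []p there: 1:T. ✓
3: no successors, so <>[]p fails. ✗
Satisfying worlds: {1, 2}.

2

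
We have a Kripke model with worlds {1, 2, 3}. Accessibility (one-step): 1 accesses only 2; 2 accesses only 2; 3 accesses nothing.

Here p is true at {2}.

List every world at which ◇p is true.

{1, 2}

1: successors {2}; p there: 2:T. ✓
2: successors {2}; p there: 2:T. ✓
3: no successors, so ◇p fails. ✗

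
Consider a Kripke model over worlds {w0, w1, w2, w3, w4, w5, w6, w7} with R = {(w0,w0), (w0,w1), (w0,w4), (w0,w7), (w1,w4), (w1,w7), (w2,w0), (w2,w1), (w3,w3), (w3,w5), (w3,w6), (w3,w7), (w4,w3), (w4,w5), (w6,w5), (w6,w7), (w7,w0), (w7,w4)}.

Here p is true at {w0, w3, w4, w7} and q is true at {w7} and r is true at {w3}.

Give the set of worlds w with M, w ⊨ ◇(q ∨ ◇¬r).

{w0, w1, w2, w3, w4, w6, w7}

w0: successors {w0, w1, w4, w7}; q ∨ ◇¬r there: w0:T, w1:T, w4:T, w7:T. ✓
w1: successors {w4, w7}; q ∨ ◇¬r there: w4:T, w7:T. ✓
w2: successors {w0, w1}; q ∨ ◇¬r there: w0:T, w1:T. ✓
w3: successors {w3, w5, w6, w7}; q ∨ ◇¬r there: w3:T, w5:F, w6:T, w7:T. ✓
w4: successors {w3, w5}; q ∨ ◇¬r there: w3:T, w5:F. ✓
w5: no successors, so ◇(q ∨ ◇¬r) fails. ✗
w6: successors {w5, w7}; q ∨ ◇¬r there: w5:F, w7:T. ✓
w7: successors {w0, w4}; q ∨ ◇¬r there: w0:T, w4:T. ✓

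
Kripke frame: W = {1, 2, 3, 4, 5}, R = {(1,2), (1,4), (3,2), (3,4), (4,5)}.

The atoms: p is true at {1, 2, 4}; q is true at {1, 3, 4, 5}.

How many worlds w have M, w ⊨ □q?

1: successors {2, 4}; q there: 2:F, 4:T. ✗
2: no successors, so □q holds vacuously. ✓
3: successors {2, 4}; q there: 2:F, 4:T. ✗
4: successors {5}; q there: 5:T. ✓
5: no successors, so □q holds vacuously. ✓
Satisfying worlds: {2, 4, 5}.

3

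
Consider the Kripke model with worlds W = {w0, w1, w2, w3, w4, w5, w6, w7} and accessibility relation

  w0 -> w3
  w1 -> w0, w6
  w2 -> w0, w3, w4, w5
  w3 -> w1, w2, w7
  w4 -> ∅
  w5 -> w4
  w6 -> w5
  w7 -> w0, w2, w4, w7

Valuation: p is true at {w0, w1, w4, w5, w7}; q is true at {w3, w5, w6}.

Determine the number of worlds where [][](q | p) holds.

w0: successors {w3}; [](q | p) there: w3:F. ✗
w1: successors {w0, w6}; [](q | p) there: w0:T, w6:T. ✓
w2: successors {w0, w3, w4, w5}; [](q | p) there: w0:T, w3:F, w4:T, w5:T. ✗
w3: successors {w1, w2, w7}; [](q | p) there: w1:T, w2:T, w7:F. ✗
w4: no successors, so [][](q | p) holds vacuously. ✓
w5: successors {w4}; [](q | p) there: w4:T. ✓
w6: successors {w5}; [](q | p) there: w5:T. ✓
w7: successors {w0, w2, w4, w7}; [](q | p) there: w0:T, w2:T, w4:T, w7:F. ✗
Satisfying worlds: {w1, w4, w5, w6}.

4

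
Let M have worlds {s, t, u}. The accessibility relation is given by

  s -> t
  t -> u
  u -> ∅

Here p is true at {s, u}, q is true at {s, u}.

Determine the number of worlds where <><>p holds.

1

s: successors {t}; <>p there: t:T. ✓
t: successors {u}; <>p there: u:F. ✗
u: no successors, so <><>p fails. ✗
Satisfying worlds: {s}.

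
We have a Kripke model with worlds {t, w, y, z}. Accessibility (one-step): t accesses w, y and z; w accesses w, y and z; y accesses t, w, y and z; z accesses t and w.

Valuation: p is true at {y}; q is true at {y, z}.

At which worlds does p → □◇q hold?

t: p is F, □◇q is F. ✓
w: p is F, □◇q is F. ✓
y: p is T, □◇q is F. ✗
z: p is F, □◇q is T. ✓

{t, w, z}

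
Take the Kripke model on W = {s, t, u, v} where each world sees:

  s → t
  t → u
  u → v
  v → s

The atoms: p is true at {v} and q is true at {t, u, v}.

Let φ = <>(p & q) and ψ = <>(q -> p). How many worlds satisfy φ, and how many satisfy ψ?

1 and 2

For <>(p & q):
s: successors {t}; p & q there: t:F. ✗
t: successors {u}; p & q there: u:F. ✗
u: successors {v}; p & q there: v:T. ✓
v: successors {s}; p & q there: s:F. ✗
— 1 world.
For <>(q -> p):
s: successors {t}; q -> p there: t:F. ✗
t: successors {u}; q -> p there: u:F. ✗
u: successors {v}; q -> p there: v:T. ✓
v: successors {s}; q -> p there: s:T. ✓
— 2 worlds.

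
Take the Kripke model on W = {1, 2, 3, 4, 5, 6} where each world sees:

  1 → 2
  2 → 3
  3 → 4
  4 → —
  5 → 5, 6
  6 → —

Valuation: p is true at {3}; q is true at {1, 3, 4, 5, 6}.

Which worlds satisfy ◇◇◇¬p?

1: successors {2}; ◇◇¬p there: 2:T. ✓
2: successors {3}; ◇◇¬p there: 3:F. ✗
3: successors {4}; ◇◇¬p there: 4:F. ✗
4: no successors, so ◇◇◇¬p fails. ✗
5: successors {5, 6}; ◇◇¬p there: 5:T, 6:F. ✓
6: no successors, so ◇◇◇¬p fails. ✗

{1, 5}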